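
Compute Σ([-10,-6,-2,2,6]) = (-10) + (-6) + (-2) + 2 + 6
= -10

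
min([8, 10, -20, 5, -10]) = -20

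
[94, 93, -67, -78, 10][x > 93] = keep x where x > 93: 94✓, 93✗, -67✗, -78✗, 10✗
= [94]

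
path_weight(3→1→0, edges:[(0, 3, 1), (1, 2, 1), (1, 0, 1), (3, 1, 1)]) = w(3→1)=1 + w(1→0)=1
= 2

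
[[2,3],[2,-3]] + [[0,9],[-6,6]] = [[2, 12], [-4, 3]]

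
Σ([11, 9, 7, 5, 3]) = 11 + 9 + 7 + 5 + 3
= 35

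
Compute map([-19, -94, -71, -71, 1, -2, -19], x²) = [361, 8836, 5041, 5041, 1, 4, 361]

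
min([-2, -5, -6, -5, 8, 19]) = -6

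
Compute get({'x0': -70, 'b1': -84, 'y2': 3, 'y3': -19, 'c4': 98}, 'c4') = 98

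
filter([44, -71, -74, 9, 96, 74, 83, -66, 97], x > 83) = keep x where x > 83: 44✗, -71✗, -74✗, 9✗, 96✓, 74✗, 83✗, -66✗, 97✓
= [96, 97]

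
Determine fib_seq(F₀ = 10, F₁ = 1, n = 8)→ [10, 1, 11, 12, 23, 35, 58, 93]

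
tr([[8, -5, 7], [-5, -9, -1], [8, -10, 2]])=diagonal: 8 + (-9) + 2
= 1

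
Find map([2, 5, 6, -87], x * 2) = 2*2=4, 5*2=10, 6*2=12, -87*2=-174
= [4, 10, 12, -174]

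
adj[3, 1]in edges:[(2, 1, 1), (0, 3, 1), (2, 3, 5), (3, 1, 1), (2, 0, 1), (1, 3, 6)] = 1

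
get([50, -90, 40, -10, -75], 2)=40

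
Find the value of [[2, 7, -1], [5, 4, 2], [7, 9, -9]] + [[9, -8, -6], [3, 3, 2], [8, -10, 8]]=[[11, -1, -7], [8, 7, 4], [15, -1, -1]]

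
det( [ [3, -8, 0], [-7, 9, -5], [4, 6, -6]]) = (1)*(3)*det([[9, -5], [6, -6]]) + (-1)*(-8)*det([[-7, -5], [4, -6]]) + (1)*(0)*det([[-7, 9], [4, 6]])
= -72 + 496 + 0
= 424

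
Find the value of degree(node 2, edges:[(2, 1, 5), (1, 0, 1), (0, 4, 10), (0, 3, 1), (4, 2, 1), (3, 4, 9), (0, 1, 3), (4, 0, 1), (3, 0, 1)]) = 2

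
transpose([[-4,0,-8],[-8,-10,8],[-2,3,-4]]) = [[-4, -8, -2], [0, -10, 3], [-8, 8, -4]]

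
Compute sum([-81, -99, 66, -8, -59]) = (-81) + (-99) + 66 + (-8) + (-59)
= -181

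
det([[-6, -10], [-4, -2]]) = -28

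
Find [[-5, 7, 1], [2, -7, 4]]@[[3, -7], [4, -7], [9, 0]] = [[22, -14], [14, 35]]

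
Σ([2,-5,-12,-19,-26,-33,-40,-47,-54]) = -234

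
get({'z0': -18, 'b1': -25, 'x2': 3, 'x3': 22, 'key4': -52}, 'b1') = -25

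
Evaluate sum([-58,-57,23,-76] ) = (-58) + (-57) + 23 + (-76)
= -168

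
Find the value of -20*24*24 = -11520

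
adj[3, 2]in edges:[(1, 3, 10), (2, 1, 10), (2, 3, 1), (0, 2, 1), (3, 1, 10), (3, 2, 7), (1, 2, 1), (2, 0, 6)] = 7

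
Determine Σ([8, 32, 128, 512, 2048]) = 8 + 32 + 128 + 512 + 2048
= 2728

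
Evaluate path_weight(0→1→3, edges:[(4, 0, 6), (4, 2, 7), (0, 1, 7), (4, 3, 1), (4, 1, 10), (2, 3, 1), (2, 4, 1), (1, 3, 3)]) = w(0→1)=7 + w(1→3)=3
= 10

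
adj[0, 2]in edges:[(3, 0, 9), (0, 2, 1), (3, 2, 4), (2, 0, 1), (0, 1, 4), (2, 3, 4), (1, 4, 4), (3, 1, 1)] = 1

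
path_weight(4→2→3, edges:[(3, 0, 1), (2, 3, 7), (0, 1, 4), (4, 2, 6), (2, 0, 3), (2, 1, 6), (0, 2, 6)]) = w(4→2)=6 + w(2→3)=7
= 13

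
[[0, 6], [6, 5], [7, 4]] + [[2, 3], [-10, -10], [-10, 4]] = [[2, 9], [-4, -5], [-3, 8]]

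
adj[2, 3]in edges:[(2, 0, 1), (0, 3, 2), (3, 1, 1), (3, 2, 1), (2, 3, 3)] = 3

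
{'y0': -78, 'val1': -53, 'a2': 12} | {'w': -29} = {'y0': -78, 'val1': -53, 'a2': 12, 'w': -29}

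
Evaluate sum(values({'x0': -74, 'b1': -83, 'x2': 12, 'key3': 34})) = (-74) + (-83) + 12 + 34
= -111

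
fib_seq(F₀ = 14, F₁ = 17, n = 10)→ F_2 = F_1 + F_0 = 31
F_3 = F_2 + F_1 = 48
F_4 = F_3 + F_2 = 79
...
= [14, 17, 31, 48, 79, 127, 206, 333, 539, 872]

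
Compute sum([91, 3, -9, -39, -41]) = 5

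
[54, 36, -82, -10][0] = 54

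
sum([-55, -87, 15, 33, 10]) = (-55) + (-87) + 15 + 33 + 10
= -84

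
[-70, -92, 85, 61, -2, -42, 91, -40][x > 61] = keep x where x > 61: -70✗, -92✗, 85✓, 61✗, -2✗, -42✗, 91✓, -40✗
= [85, 91]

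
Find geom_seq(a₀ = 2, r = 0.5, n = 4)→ a_0 = 2*0.5^0 = 2.0
a_1 = 2*0.5^1 = 1.0
a_2 = 2*0.5^2 = 0.5
...
= [2.0, 1.0, 0.5, 0.25]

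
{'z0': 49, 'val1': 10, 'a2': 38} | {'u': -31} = {'z0': 49, 'val1': 10, 'a2': 38, 'u': -31}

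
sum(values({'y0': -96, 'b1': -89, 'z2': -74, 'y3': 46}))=(-96) + (-89) + (-74) + 46
= -213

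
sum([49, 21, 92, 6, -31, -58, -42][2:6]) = 9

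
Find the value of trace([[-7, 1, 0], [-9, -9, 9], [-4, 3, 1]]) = -15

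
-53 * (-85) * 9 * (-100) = -4054500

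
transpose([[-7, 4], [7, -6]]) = [[-7, 7], [4, -6]]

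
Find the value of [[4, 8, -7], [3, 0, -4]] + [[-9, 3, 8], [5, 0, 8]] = [[-5, 11, 1], [8, 0, 4]]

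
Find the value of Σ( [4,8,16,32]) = 4 + 8 + 16 + 32
= 60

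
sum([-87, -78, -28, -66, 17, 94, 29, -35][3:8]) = slice → [-66, 17, 94, 29, -35]
(-66) + 17 + 94 + 29 + (-35)
= 39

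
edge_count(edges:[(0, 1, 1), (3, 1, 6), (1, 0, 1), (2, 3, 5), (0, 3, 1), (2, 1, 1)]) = 6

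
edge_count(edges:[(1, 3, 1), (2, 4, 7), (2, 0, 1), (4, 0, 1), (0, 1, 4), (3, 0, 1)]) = 6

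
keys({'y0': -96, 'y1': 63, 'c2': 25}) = ['y0', 'y1', 'c2']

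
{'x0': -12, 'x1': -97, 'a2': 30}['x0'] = -12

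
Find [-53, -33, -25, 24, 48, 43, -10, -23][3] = 24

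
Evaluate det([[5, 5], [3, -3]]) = (5)*(-3) - (5)*(3)
= -30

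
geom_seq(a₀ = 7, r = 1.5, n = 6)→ [7.0, 10.5, 15.75, 23.625, 35.4375, 53.15625]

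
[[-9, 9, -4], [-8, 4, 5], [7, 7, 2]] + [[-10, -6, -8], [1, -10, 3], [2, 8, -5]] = [[-19, 3, -12], [-7, -6, 8], [9, 15, -3]]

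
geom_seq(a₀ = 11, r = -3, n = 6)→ a_0 = 11*(-3)^0 = 11
a_1 = 11*(-3)^1 = -33
a_2 = 11*(-3)^2 = 99
...
= [11, -33, 99, -297, 891, -2673]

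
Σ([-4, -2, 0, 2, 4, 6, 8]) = 14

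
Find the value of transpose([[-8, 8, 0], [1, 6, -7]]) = [[-8, 1], [8, 6], [0, -7]]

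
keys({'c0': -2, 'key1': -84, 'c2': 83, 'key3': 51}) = ['c0', 'key1', 'c2', 'key3']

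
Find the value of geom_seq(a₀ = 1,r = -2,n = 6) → [1, -2, 4, -8, 16, -32]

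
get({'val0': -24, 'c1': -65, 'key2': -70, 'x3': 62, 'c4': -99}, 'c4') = -99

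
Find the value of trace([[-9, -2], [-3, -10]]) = -19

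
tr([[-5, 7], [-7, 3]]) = diagonal: (-5) + 3
= -2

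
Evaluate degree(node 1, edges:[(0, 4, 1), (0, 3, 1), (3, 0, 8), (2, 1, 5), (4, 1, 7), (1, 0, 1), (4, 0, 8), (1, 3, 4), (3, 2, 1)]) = 4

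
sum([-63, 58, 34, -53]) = (-63) + 58 + 34 + (-53)
= -24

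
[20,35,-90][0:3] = [20, 35, -90]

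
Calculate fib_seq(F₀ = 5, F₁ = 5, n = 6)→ F_2 = F_1 + F_0 = 10
F_3 = F_2 + F_1 = 15
F_4 = F_3 + F_2 = 25
...
= [5, 5, 10, 15, 25, 40]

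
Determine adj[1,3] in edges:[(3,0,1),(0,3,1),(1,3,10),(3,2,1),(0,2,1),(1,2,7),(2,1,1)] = 10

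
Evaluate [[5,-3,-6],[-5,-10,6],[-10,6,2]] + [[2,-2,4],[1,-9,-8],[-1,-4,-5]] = [[7, -5, -2], [-4, -19, -2], [-11, 2, -3]]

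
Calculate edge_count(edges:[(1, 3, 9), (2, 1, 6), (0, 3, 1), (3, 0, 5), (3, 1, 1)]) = 5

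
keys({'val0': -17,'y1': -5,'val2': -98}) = ['val0', 'y1', 'val2']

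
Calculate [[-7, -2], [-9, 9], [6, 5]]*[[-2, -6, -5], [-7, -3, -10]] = [[28, 48, 55], [-45, 27, -45], [-47, -51, -80]]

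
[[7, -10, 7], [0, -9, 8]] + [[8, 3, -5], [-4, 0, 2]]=[[15, -7, 2], [-4, -9, 10]]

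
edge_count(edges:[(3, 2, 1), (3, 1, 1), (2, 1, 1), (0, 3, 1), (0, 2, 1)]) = 5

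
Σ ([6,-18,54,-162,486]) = 6 + -18 + 54 + -162 + 486
= 366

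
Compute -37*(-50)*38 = 70300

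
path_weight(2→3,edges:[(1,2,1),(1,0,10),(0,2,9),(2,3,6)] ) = 6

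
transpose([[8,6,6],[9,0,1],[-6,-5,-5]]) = [[8, 9, -6], [6, 0, -5], [6, 1, -5]]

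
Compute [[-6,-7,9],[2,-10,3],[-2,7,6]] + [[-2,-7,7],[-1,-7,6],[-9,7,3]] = [[-8, -14, 16], [1, -17, 9], [-11, 14, 9]]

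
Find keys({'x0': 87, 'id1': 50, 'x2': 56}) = ['x0', 'id1', 'x2']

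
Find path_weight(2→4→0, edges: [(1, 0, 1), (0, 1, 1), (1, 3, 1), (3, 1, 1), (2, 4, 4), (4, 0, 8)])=w(2→4)=4 + w(4→0)=8
= 12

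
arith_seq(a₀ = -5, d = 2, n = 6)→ a_0 = -5 + 0*2 = -5
a_1 = -5 + 1*2 = -3
a_2 = -5 + 2*2 = -1
...
= [-5, -3, -1, 1, 3, 5]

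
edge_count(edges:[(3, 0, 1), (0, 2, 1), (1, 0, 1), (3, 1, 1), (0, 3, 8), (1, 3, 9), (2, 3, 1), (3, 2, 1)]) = 8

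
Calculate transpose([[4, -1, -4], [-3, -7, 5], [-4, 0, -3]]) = [[4, -3, -4], [-1, -7, 0], [-4, 5, -3]]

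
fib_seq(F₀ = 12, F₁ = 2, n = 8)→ F_2 = F_1 + F_0 = 14
F_3 = F_2 + F_1 = 16
F_4 = F_3 + F_2 = 30
...
= [12, 2, 14, 16, 30, 46, 76, 122]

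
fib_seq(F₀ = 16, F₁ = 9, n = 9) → [16, 9, 25, 34, 59, 93, 152, 245, 397]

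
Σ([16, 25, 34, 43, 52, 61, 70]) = 301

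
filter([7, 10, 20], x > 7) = [10, 20]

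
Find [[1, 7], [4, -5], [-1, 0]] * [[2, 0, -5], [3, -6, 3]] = C[0][0] = (1)*(2) + (7)*(3) = 23
C[0][1] = (1)*(0) + (7)*(-6) = -42
C[0][2] = (1)*(-5) + (7)*(3) = 16
C[1][0] = (4)*(2) + (-5)*(3) = -7
C[1][1] = (4)*(0) + (-5)*(-6) = 30
C[1][2] = (4)*(-5) + (-5)*(3) = -35
... (3 more cells)
= [[23, -42, 16], [-7, 30, -35], [-2, 0, 5]]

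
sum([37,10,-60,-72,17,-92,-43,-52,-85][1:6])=-197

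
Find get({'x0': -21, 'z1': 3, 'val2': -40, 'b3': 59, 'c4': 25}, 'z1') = 3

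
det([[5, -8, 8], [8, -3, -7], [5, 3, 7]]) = 1040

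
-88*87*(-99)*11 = 8337384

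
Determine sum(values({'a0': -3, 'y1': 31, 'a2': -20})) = (-3) + 31 + (-20)
= 8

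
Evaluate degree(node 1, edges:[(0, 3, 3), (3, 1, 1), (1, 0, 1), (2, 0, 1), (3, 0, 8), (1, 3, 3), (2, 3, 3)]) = incident: (3,1), (1,0), (1,3)
= 3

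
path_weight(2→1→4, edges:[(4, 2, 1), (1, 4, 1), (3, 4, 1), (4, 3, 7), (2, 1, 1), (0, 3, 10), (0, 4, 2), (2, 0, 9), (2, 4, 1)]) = w(2→1)=1 + w(1→4)=1
= 2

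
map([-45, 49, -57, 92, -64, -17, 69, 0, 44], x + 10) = -45+10=-35, 49+10=59, -57+10=-47, 92+10=102, -64+10=-54, -17+10=-7, 69+10=79, 0+10=10, 44+10=54
= [-35, 59, -47, 102, -54, -7, 79, 10, 54]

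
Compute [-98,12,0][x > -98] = keep x where x > -98: -98✗, 12✓, 0✓
= [12, 0]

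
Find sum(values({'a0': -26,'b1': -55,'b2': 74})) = (-26) + (-55) + 74
= -7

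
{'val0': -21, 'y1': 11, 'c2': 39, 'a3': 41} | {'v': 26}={'val0': -21, 'y1': 11, 'c2': 39, 'a3': 41, 'v': 26}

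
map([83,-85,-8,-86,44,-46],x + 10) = 83+10=93, -85+10=-75, -8+10=2, -86+10=-76, 44+10=54, -46+10=-36
= [93, -75, 2, -76, 54, -36]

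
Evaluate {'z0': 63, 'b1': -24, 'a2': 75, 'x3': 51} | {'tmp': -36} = {'z0': 63, 'b1': -24, 'a2': 75, 'x3': 51, 'tmp': -36}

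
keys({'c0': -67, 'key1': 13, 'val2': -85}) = ['c0', 'key1', 'val2']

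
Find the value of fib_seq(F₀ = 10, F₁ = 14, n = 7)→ [10, 14, 24, 38, 62, 100, 162]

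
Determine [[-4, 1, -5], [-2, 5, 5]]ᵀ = [[-4, -2], [1, 5], [-5, 5]]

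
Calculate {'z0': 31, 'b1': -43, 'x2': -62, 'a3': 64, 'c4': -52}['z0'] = 31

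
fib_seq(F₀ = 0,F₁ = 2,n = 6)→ F_2 = F_1 + F_0 = 2
F_3 = F_2 + F_1 = 4
F_4 = F_3 + F_2 = 6
...
= [0, 2, 2, 4, 6, 10]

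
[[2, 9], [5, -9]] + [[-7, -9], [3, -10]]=[[-5, 0], [8, -19]]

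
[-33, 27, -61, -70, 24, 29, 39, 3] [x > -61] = keep x where x > -61: -33✓, 27✓, -61✗, -70✗, 24✓, 29✓, 39✓, 3✓
= [-33, 27, 24, 29, 39, 3]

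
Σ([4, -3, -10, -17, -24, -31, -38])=4 + (-3) + (-10) + (-17) + (-24) + (-31) + (-38)
= -119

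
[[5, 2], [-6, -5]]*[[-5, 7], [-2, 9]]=[[-29, 53], [40, -87]]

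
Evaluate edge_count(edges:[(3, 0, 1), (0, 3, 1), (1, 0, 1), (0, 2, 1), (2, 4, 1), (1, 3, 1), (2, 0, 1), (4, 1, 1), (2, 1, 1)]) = 9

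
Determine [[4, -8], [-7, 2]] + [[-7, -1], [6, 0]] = [[-3, -9], [-1, 2]]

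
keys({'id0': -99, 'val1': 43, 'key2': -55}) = ['id0', 'val1', 'key2']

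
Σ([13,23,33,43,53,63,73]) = 301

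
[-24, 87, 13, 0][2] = 13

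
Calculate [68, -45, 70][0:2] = [68, -45]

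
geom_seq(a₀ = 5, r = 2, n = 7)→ [5, 10, 20, 40, 80, 160, 320]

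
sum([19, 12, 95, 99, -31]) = 19 + 12 + 95 + 99 + (-31)
= 194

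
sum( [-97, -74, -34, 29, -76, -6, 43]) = -215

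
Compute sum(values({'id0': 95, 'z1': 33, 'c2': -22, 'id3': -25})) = 95 + 33 + (-22) + (-25)
= 81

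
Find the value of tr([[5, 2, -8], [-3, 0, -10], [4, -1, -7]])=diagonal: 5 + 0 + (-7)
= -2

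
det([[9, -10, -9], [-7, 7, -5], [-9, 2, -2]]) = -787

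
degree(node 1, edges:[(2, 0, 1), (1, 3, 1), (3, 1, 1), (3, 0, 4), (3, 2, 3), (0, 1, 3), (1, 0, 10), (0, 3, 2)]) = incident: (1,3), (3,1), (0,1), (1,0)
= 4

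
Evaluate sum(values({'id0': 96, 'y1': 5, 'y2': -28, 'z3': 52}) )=96 + 5 + (-28) + 52
= 125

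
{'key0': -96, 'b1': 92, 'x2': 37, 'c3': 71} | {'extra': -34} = {'key0': -96, 'b1': 92, 'x2': 37, 'c3': 71, 'extra': -34}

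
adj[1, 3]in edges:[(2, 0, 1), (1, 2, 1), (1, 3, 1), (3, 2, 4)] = 1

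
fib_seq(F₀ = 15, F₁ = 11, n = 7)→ [15, 11, 26, 37, 63, 100, 163]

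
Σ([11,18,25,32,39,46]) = 171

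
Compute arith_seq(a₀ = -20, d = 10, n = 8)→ [-20, -10, 0, 10, 20, 30, 40, 50]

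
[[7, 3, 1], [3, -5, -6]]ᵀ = [[7, 3], [3, -5], [1, -6]]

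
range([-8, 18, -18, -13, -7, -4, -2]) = 36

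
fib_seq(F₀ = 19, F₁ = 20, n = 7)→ F_2 = F_1 + F_0 = 39
F_3 = F_2 + F_1 = 59
F_4 = F_3 + F_2 = 98
...
= [19, 20, 39, 59, 98, 157, 255]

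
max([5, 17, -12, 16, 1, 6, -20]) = 17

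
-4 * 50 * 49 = -9800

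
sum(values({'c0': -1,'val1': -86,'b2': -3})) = -90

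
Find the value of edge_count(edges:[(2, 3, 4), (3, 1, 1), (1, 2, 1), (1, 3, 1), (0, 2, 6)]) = 5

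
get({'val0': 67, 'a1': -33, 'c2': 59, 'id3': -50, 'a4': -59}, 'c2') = 59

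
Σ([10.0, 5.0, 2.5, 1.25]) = 10.0 + 5.0 + 2.5 + 1.25
= 18.75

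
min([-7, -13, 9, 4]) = -13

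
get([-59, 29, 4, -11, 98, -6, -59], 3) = -11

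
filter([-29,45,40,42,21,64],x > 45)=keep x where x > 45: -29✗, 45✗, 40✗, 42✗, 21✗, 64✓
= [64]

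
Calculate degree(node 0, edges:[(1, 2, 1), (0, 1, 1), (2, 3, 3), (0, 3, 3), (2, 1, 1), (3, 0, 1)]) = 3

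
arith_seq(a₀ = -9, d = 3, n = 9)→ a_0 = -9 + 0*3 = -9
a_1 = -9 + 1*3 = -6
a_2 = -9 + 2*3 = -3
...
= [-9, -6, -3, 0, 3, 6, 9, 12, 15]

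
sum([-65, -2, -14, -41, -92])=-214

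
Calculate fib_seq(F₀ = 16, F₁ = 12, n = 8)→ F_2 = F_1 + F_0 = 28
F_3 = F_2 + F_1 = 40
F_4 = F_3 + F_2 = 68
...
= [16, 12, 28, 40, 68, 108, 176, 284]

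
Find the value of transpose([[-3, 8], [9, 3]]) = [[-3, 9], [8, 3]]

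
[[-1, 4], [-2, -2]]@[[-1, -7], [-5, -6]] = C[0][0] = (-1)*(-1) + (4)*(-5) = -19
C[0][1] = (-1)*(-7) + (4)*(-6) = -17
C[1][0] = (-2)*(-1) + (-2)*(-5) = 12
C[1][1] = (-2)*(-7) + (-2)*(-6) = 26
= [[-19, -17], [12, 26]]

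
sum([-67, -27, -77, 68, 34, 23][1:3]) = -104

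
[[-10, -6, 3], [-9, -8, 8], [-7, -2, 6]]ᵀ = [[-10, -9, -7], [-6, -8, -2], [3, 8, 6]]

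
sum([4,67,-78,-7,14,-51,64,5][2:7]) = -58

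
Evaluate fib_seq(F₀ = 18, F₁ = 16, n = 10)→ [18, 16, 34, 50, 84, 134, 218, 352, 570, 922]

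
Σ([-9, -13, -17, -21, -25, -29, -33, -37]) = -184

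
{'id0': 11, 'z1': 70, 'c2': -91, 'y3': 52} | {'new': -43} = {'id0': 11, 'z1': 70, 'c2': -91, 'y3': 52, 'new': -43}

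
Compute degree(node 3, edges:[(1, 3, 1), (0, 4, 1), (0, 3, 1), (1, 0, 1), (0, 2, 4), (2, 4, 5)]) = 2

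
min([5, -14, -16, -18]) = -18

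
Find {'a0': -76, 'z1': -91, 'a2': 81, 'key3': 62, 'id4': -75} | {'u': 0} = {'a0': -76, 'z1': -91, 'a2': 81, 'key3': 62, 'id4': -75, 'u': 0}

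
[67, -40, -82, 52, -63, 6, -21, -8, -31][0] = 67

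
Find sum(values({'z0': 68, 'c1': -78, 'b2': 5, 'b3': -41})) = 68 + (-78) + 5 + (-41)
= -46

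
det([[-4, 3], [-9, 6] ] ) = 3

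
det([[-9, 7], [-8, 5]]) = 11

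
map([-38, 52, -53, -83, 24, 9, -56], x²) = (-38)²=1444, (52)²=2704, (-53)²=2809, (-83)²=6889, (24)²=576, (9)²=81, (-56)²=3136
= [1444, 2704, 2809, 6889, 576, 81, 3136]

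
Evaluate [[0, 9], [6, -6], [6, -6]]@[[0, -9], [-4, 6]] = [[-36, 54], [24, -90], [24, -90]]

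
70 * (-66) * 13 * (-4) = 240240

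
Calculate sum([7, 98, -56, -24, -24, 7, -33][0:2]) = 105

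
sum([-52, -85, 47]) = (-52) + (-85) + 47
= -90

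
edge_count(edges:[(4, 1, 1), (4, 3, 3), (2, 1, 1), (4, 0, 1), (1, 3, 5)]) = 5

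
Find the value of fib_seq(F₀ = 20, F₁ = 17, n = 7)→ F_2 = F_1 + F_0 = 37
F_3 = F_2 + F_1 = 54
F_4 = F_3 + F_2 = 91
...
= [20, 17, 37, 54, 91, 145, 236]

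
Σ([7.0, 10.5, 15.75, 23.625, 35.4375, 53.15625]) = 145.46875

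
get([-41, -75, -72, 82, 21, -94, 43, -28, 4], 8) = 4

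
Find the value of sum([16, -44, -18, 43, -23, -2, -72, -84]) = 16 + (-44) + (-18) + 43 + (-23) + (-2) + (-72) + (-84)
= -184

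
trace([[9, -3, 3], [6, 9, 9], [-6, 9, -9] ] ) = diagonal: 9 + 9 + (-9)
= 9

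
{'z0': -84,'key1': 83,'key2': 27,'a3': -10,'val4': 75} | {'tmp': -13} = {'z0': -84, 'key1': 83, 'key2': 27, 'a3': -10, 'val4': 75, 'tmp': -13}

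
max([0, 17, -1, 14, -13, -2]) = 17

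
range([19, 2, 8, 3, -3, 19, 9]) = 22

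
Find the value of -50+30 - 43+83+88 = 108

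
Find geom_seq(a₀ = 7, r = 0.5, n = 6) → [7.0, 3.5, 1.75, 0.875, 0.4375, 0.21875]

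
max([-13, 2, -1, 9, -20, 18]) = 18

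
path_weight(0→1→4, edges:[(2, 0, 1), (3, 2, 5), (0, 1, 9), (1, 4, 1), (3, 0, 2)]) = 10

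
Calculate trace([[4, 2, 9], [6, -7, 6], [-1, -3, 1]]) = diagonal: 4 + (-7) + 1
= -2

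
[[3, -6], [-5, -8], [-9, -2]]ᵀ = [[3, -5, -9], [-6, -8, -2]]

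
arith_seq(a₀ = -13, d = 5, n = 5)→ [-13, -8, -3, 2, 7]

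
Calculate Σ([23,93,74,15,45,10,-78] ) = 23 + 93 + 74 + 15 + 45 + 10 + (-78)
= 182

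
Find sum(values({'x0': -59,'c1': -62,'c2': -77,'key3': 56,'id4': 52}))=-90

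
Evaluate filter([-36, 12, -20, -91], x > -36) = keep x where x > -36: -36✗, 12✓, -20✓, -91✗
= [12, -20]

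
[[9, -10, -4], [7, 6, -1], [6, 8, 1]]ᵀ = [[9, 7, 6], [-10, 6, 8], [-4, -1, 1]]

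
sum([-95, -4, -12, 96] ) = (-95) + (-4) + (-12) + 96
= -15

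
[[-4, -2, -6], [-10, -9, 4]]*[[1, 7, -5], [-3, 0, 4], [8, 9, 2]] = C[0][0] = (-4)*(1) + (-2)*(-3) + (-6)*(8) = -46
C[0][1] = (-4)*(7) + (-2)*(0) + (-6)*(9) = -82
C[0][2] = (-4)*(-5) + (-2)*(4) + (-6)*(2) = 0
C[1][0] = (-10)*(1) + (-9)*(-3) + (4)*(8) = 49
C[1][1] = (-10)*(7) + (-9)*(0) + (4)*(9) = -34
C[1][2] = (-10)*(-5) + (-9)*(4) + (4)*(2) = 22
= [[-46, -82, 0], [49, -34, 22]]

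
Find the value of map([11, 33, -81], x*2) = 11*2=22, 33*2=66, -81*2=-162
= [22, 66, -162]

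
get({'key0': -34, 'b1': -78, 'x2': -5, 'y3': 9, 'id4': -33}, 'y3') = 9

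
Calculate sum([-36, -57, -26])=(-36) + (-57) + (-26)
= -119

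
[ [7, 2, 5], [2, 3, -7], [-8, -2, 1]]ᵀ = [[7, 2, -8], [2, 3, -2], [5, -7, 1]]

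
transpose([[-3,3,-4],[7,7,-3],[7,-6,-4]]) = [[-3, 7, 7], [3, 7, -6], [-4, -3, -4]]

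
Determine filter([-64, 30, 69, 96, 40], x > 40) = keep x where x > 40: -64✗, 30✗, 69✓, 96✓, 40✗
= [69, 96]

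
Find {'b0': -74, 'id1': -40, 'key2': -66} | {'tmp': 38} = {'b0': -74, 'id1': -40, 'key2': -66, 'tmp': 38}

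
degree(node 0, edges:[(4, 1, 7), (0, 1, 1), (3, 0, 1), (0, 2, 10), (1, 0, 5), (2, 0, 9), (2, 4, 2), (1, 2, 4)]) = incident: (0,1), (3,0), (0,2), (1,0), (2,0)
= 5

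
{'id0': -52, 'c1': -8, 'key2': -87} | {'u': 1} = {'id0': -52, 'c1': -8, 'key2': -87, 'u': 1}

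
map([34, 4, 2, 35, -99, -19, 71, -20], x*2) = [68, 8, 4, 70, -198, -38, 142, -40]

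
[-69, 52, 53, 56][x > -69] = [52, 53, 56]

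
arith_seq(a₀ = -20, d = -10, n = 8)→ a_0 = -20 + 0*-10 = -20
a_1 = -20 + 1*-10 = -30
a_2 = -20 + 2*-10 = -40
...
= [-20, -30, -40, -50, -60, -70, -80, -90]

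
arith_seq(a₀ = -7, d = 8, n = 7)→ a_0 = -7 + 0*8 = -7
a_1 = -7 + 1*8 = 1
a_2 = -7 + 2*8 = 9
...
= [-7, 1, 9, 17, 25, 33, 41]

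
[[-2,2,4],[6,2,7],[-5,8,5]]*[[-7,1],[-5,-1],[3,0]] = C[0][0] = (-2)*(-7) + (2)*(-5) + (4)*(3) = 16
C[0][1] = (-2)*(1) + (2)*(-1) + (4)*(0) = -4
C[1][0] = (6)*(-7) + (2)*(-5) + (7)*(3) = -31
C[1][1] = (6)*(1) + (2)*(-1) + (7)*(0) = 4
C[2][0] = (-5)*(-7) + (8)*(-5) + (5)*(3) = 10
C[2][1] = (-5)*(1) + (8)*(-1) + (5)*(0) = -13
= [[16, -4], [-31, 4], [10, -13]]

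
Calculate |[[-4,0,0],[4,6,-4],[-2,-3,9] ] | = -168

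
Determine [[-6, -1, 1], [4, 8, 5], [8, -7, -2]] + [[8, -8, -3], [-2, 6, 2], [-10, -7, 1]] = [[2, -9, -2], [2, 14, 7], [-2, -14, -1]]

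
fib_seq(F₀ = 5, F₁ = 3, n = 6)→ F_2 = F_1 + F_0 = 8
F_3 = F_2 + F_1 = 11
F_4 = F_3 + F_2 = 19
...
= [5, 3, 8, 11, 19, 30]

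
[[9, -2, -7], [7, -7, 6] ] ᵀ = [[9, 7], [-2, -7], [-7, 6]]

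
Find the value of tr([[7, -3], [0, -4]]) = diagonal: 7 + (-4)
= 3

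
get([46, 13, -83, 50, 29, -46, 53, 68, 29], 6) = 53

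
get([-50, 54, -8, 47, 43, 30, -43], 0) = -50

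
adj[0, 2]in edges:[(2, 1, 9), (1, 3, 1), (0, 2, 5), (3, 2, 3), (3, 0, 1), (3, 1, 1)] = 5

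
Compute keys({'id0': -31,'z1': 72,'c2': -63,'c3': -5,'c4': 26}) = ['id0', 'z1', 'c2', 'c3', 'c4']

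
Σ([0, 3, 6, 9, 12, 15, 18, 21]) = 0 + 3 + 6 + 9 + 12 + 15 + 18 + 21
= 84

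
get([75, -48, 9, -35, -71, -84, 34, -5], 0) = 75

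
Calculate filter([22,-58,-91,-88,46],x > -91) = [22, -58, -88, 46]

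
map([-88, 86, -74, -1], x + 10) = -88+10=-78, 86+10=96, -74+10=-64, -1+10=9
= [-78, 96, -64, 9]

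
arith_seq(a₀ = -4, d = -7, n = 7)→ a_0 = -4 + 0*-7 = -4
a_1 = -4 + 1*-7 = -11
a_2 = -4 + 2*-7 = -18
...
= [-4, -11, -18, -25, -32, -39, -46]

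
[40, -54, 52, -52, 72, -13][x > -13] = keep x where x > -13: 40✓, -54✗, 52✓, -52✗, 72✓, -13✗
= [40, 52, 72]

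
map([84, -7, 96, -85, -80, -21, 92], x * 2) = 84*2=168, -7*2=-14, 96*2=192, -85*2=-170, -80*2=-160, -21*2=-42, 92*2=184
= [168, -14, 192, -170, -160, -42, 184]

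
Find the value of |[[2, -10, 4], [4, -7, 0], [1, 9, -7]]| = -10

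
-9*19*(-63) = 10773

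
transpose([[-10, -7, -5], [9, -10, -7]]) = [[-10, 9], [-7, -10], [-5, -7]]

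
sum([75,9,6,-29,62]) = 123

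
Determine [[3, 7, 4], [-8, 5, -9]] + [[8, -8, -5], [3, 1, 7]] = [[11, -1, -1], [-5, 6, -2]]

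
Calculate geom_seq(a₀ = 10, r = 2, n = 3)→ a_0 = 10*2^0 = 10
a_1 = 10*2^1 = 20
a_2 = 10*2^2 = 40
= [10, 20, 40]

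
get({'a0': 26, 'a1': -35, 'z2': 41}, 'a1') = -35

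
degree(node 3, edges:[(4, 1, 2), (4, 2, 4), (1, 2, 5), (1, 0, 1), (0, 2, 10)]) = incident: none
= 0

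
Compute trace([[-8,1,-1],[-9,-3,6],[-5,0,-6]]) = diagonal: (-8) + (-3) + (-6)
= -17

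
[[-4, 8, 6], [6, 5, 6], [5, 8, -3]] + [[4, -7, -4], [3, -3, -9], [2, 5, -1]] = [[0, 1, 2], [9, 2, -3], [7, 13, -4]]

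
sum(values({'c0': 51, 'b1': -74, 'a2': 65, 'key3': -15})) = 51 + (-74) + 65 + (-15)
= 27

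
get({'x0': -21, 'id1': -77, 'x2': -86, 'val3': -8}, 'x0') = -21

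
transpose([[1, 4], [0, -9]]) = [[1, 0], [4, -9]]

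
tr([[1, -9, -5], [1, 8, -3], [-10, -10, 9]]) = diagonal: 1 + 8 + 9
= 18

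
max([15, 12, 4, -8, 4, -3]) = 15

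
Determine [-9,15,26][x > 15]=[26]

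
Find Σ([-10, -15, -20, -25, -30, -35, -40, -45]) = -220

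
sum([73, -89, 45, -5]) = 73 + (-89) + 45 + (-5)
= 24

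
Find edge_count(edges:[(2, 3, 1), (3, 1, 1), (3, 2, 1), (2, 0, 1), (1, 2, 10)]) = 5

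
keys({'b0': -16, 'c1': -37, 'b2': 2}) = ['b0', 'c1', 'b2']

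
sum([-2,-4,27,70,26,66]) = 183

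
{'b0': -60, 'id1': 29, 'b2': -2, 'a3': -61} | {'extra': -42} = {'b0': -60, 'id1': 29, 'b2': -2, 'a3': -61, 'extra': -42}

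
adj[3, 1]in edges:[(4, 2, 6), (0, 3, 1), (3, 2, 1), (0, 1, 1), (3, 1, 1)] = 1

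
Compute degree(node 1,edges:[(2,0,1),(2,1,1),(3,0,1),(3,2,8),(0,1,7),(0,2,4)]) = 2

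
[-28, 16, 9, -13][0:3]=[-28, 16, 9]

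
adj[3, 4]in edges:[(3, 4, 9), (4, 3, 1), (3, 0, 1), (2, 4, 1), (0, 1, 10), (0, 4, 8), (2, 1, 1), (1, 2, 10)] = 9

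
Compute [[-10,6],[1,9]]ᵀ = [[-10, 1], [6, 9]]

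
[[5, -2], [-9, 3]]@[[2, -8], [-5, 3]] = C[0][0] = (5)*(2) + (-2)*(-5) = 20
C[0][1] = (5)*(-8) + (-2)*(3) = -46
C[1][0] = (-9)*(2) + (3)*(-5) = -33
C[1][1] = (-9)*(-8) + (3)*(3) = 81
= [[20, -46], [-33, 81]]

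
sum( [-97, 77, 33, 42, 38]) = 93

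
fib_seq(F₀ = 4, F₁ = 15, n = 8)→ F_2 = F_1 + F_0 = 19
F_3 = F_2 + F_1 = 34
F_4 = F_3 + F_2 = 53
...
= [4, 15, 19, 34, 53, 87, 140, 227]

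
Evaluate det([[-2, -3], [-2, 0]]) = (-2)*(0) - (-3)*(-2)
= -6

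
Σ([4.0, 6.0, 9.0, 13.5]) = 4.0 + 6.0 + 9.0 + 13.5
= 32.5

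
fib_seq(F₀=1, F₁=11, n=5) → [1, 11, 12, 23, 35]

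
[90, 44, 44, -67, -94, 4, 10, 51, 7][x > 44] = keep x where x > 44: 90✓, 44✗, 44✗, -67✗, -94✗, 4✗, 10✗, 51✓, 7✗
= [90, 51]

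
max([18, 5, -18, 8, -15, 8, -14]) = 18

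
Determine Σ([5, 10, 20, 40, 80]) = 155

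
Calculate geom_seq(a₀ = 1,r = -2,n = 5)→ a_0 = 1*(-2)^0 = 1
a_1 = 1*(-2)^1 = -2
a_2 = 1*(-2)^2 = 4
...
= [1, -2, 4, -8, 16]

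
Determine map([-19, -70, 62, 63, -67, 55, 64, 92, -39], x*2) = -19*2=-38, -70*2=-140, 62*2=124, 63*2=126, -67*2=-134, 55*2=110, 64*2=128, 92*2=184, -39*2=-78
= [-38, -140, 124, 126, -134, 110, 128, 184, -78]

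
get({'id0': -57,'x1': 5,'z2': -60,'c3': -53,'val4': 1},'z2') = -60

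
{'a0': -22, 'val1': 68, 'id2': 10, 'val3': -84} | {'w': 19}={'a0': -22, 'val1': 68, 'id2': 10, 'val3': -84, 'w': 19}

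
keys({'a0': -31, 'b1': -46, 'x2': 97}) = ['a0', 'b1', 'x2']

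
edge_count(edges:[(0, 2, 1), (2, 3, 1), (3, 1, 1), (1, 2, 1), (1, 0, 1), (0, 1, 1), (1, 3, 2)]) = 7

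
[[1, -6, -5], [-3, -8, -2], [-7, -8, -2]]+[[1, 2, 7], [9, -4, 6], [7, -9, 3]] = [[2, -4, 2], [6, -12, 4], [0, -17, 1]]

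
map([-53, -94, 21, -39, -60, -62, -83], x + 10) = -53+10=-43, -94+10=-84, 21+10=31, -39+10=-29, -60+10=-50, -62+10=-52, -83+10=-73
= [-43, -84, 31, -29, -50, -52, -73]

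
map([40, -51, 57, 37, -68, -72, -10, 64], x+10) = [50, -41, 67, 47, -58, -62, 0, 74]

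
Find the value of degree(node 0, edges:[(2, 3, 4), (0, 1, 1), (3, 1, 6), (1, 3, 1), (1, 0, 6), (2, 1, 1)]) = incident: (0,1), (1,0)
= 2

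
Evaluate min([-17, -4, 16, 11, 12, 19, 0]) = -17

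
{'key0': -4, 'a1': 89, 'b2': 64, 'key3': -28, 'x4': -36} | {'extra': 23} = {'key0': -4, 'a1': 89, 'b2': 64, 'key3': -28, 'x4': -36, 'extra': 23}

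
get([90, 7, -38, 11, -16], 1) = 7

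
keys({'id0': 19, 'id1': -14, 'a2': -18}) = ['id0', 'id1', 'a2']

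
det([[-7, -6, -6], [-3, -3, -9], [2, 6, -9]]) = -225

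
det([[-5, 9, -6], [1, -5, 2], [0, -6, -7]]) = -136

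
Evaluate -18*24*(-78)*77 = 2594592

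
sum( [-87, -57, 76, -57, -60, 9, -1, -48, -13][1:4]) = slice → [-57, 76, -57]
(-57) + 76 + (-57)
= -38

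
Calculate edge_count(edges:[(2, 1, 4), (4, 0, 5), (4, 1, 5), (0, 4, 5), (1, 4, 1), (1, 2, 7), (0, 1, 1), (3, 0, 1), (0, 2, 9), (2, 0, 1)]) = 10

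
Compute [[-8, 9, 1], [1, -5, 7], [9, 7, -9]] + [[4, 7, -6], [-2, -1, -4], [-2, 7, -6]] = [[-4, 16, -5], [-1, -6, 3], [7, 14, -15]]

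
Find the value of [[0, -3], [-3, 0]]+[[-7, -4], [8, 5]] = [[-7, -7], [5, 5]]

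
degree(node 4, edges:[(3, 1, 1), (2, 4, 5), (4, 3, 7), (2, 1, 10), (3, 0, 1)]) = incident: (2,4), (4,3)
= 2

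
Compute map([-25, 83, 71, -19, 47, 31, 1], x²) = [625, 6889, 5041, 361, 2209, 961, 1]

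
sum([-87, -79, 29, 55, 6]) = (-87) + (-79) + 29 + 55 + 6
= -76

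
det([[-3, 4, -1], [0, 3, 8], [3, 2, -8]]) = (1)*(-3)*det([[3, 8], [2, -8]]) + (-1)*(4)*det([[0, 8], [3, -8]]) + (1)*(-1)*det([[0, 3], [3, 2]])
= 120 + 96 + 9
= 225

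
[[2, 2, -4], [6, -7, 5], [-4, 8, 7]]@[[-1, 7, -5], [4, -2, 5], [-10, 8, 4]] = [[46, -22, -16], [-84, 96, -45], [-34, 12, 88]]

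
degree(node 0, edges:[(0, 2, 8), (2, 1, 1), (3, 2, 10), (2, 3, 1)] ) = 1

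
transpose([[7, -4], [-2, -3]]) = [[7, -2], [-4, -3]]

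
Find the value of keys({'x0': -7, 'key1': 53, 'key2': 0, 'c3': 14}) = ['x0', 'key1', 'key2', 'c3']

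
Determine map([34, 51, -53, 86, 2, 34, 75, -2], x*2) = [68, 102, -106, 172, 4, 68, 150, -4]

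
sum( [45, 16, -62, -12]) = 45 + 16 + (-62) + (-12)
= -13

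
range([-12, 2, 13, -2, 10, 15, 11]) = 27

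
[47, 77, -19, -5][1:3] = [77, -19]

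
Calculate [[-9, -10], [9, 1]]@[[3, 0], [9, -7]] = [[-117, 70], [36, -7]]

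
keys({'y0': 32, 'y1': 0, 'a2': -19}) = ['y0', 'y1', 'a2']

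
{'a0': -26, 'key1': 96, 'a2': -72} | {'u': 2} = {'a0': -26, 'key1': 96, 'a2': -72, 'u': 2}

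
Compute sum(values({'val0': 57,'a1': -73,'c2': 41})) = 25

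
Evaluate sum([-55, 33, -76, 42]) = (-55) + 33 + (-76) + 42
= -56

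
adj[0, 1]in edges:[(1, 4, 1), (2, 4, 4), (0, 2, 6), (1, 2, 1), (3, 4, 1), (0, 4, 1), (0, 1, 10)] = 10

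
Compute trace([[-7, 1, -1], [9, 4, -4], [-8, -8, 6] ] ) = 3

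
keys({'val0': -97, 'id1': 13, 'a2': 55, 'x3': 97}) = ['val0', 'id1', 'a2', 'x3']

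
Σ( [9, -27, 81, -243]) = -180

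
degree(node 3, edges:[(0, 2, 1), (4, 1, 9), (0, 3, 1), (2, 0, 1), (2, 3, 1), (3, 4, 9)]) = incident: (0,3), (2,3), (3,4)
= 3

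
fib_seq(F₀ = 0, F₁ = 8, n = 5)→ F_2 = F_1 + F_0 = 8
F_3 = F_2 + F_1 = 16
F_4 = F_3 + F_2 = 24
= [0, 8, 8, 16, 24]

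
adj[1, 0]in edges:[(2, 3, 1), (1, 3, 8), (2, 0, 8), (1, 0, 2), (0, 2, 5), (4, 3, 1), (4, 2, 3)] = 2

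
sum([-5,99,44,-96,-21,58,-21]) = 58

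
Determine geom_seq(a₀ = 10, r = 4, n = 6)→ a_0 = 10*4^0 = 10
a_1 = 10*4^1 = 40
a_2 = 10*4^2 = 160
...
= [10, 40, 160, 640, 2560, 10240]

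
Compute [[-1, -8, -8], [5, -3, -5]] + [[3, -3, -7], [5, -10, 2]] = [[2, -11, -15], [10, -13, -3]]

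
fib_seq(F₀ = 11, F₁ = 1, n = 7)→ [11, 1, 12, 13, 25, 38, 63]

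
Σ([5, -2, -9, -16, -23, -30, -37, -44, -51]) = -207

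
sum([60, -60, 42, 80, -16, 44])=60 + (-60) + 42 + 80 + (-16) + 44
= 150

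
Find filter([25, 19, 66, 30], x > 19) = [25, 66, 30]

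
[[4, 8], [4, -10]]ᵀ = [[4, 4], [8, -10]]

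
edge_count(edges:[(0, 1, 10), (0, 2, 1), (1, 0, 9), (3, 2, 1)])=4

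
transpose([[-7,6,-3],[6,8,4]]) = [[-7, 6], [6, 8], [-3, 4]]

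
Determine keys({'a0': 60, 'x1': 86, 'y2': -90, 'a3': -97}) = ['a0', 'x1', 'y2', 'a3']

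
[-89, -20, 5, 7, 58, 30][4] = 58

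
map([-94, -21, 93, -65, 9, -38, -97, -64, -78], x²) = [8836, 441, 8649, 4225, 81, 1444, 9409, 4096, 6084]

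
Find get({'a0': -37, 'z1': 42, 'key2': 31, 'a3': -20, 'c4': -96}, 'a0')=-37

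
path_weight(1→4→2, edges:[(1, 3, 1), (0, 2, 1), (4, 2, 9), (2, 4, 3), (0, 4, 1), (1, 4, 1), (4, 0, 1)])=10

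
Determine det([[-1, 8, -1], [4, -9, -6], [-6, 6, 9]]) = (1)*(-1)*det([[-9, -6], [6, 9]]) + (-1)*(8)*det([[4, -6], [-6, 9]]) + (1)*(-1)*det([[4, -9], [-6, 6]])
= 45 + 0 + 30
= 75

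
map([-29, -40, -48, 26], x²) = [841, 1600, 2304, 676]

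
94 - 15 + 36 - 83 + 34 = 66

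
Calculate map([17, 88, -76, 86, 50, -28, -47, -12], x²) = [289, 7744, 5776, 7396, 2500, 784, 2209, 144]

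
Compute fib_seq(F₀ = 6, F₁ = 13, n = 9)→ [6, 13, 19, 32, 51, 83, 134, 217, 351]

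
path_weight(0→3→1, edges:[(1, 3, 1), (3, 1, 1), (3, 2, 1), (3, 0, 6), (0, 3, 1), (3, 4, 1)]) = w(0→3)=1 + w(3→1)=1
= 2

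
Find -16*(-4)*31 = 1984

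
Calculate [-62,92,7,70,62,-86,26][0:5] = [-62, 92, 7, 70, 62]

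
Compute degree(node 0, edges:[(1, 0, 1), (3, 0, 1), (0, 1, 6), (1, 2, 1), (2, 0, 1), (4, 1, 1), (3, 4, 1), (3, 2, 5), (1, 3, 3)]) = 4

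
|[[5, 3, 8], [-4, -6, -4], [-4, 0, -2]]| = (1)*(5)*det([[-6, -4], [0, -2]]) + (-1)*(3)*det([[-4, -4], [-4, -2]]) + (1)*(8)*det([[-4, -6], [-4, 0]])
= 60 + 24 + -192
= -108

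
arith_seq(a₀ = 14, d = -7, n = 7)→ [14, 7, 0, -7, -14, -21, -28]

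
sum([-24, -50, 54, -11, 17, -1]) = -15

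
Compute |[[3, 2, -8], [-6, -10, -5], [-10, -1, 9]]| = (1)*(3)*det([[-10, -5], [-1, 9]]) + (-1)*(2)*det([[-6, -5], [-10, 9]]) + (1)*(-8)*det([[-6, -10], [-10, -1]])
= -285 + 208 + 752
= 675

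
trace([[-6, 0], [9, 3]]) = diagonal: (-6) + 3
= -3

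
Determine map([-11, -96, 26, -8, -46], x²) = (-11)²=121, (-96)²=9216, (26)²=676, (-8)²=64, (-46)²=2116
= [121, 9216, 676, 64, 2116]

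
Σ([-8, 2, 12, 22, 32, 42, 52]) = (-8) + 2 + 12 + 22 + 32 + 42 + 52
= 154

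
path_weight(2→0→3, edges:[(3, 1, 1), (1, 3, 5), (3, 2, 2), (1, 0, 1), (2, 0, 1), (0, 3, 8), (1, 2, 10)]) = w(2→0)=1 + w(0→3)=8
= 9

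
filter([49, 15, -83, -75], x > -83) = keep x where x > -83: 49✓, 15✓, -83✗, -75✓
= [49, 15, -75]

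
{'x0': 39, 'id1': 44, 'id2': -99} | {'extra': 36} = {'x0': 39, 'id1': 44, 'id2': -99, 'extra': 36}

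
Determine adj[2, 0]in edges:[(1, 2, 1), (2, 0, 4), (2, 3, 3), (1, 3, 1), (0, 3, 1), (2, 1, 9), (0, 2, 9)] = 4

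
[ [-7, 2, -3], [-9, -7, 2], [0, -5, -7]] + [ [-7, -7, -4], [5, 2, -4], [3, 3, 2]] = [[-14, -5, -7], [-4, -5, -2], [3, -2, -5]]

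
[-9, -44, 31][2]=31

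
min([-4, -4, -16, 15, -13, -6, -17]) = -17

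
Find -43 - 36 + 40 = -39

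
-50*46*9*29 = -600300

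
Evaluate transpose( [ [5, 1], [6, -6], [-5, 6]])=[[5, 6, -5], [1, -6, 6]]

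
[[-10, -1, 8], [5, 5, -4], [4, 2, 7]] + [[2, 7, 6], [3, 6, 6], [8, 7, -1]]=[[-8, 6, 14], [8, 11, 2], [12, 9, 6]]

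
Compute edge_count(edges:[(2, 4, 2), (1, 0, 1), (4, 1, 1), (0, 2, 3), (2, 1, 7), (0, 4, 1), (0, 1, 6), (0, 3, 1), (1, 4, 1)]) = 9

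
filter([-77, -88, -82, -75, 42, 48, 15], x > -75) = [42, 48, 15]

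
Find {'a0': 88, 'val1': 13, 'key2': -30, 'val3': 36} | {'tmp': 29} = {'a0': 88, 'val1': 13, 'key2': -30, 'val3': 36, 'tmp': 29}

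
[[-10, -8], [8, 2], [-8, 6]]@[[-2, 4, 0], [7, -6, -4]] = [[-36, 8, 32], [-2, 20, -8], [58, -68, -24]]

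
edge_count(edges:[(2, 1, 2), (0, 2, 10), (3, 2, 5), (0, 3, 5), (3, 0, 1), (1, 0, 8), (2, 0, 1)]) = 7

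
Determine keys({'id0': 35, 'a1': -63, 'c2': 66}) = ['id0', 'a1', 'c2']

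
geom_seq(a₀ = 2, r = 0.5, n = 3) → a_0 = 2*0.5^0 = 2.0
a_1 = 2*0.5^1 = 1.0
a_2 = 2*0.5^2 = 0.5
= [2.0, 1.0, 0.5]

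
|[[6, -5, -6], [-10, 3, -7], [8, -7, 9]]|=(1)*(6)*det([[3, -7], [-7, 9]]) + (-1)*(-5)*det([[-10, -7], [8, 9]]) + (1)*(-6)*det([[-10, 3], [8, -7]])
= -132 + -170 + -276
= -578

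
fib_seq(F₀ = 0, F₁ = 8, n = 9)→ [0, 8, 8, 16, 24, 40, 64, 104, 168]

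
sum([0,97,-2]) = 95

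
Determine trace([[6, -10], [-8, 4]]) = diagonal: 6 + 4
= 10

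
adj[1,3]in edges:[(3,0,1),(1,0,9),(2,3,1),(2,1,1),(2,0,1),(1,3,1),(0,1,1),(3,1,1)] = 1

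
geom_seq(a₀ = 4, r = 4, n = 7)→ [4, 16, 64, 256, 1024, 4096, 16384]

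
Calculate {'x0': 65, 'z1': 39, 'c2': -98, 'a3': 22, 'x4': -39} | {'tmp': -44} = {'x0': 65, 'z1': 39, 'c2': -98, 'a3': 22, 'x4': -39, 'tmp': -44}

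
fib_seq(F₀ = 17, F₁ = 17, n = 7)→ [17, 17, 34, 51, 85, 136, 221]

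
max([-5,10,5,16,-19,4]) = 16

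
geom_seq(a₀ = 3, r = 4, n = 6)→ a_0 = 3*4^0 = 3
a_1 = 3*4^1 = 12
a_2 = 3*4^2 = 48
...
= [3, 12, 48, 192, 768, 3072]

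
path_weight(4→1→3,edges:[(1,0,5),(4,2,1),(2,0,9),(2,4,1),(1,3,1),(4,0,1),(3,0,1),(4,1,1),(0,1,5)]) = 2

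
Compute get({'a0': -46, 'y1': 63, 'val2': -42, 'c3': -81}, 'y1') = 63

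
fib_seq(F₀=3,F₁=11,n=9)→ [3, 11, 14, 25, 39, 64, 103, 167, 270]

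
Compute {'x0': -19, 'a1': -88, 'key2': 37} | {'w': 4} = {'x0': -19, 'a1': -88, 'key2': 37, 'w': 4}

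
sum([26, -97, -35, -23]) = 26 + (-97) + (-35) + (-23)
= -129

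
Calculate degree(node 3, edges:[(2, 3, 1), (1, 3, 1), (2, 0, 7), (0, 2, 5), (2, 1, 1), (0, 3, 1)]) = 3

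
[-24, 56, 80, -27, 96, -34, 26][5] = -34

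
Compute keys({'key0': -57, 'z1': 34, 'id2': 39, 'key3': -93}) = ['key0', 'z1', 'id2', 'key3']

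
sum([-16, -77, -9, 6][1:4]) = -80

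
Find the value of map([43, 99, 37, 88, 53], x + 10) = [53, 109, 47, 98, 63]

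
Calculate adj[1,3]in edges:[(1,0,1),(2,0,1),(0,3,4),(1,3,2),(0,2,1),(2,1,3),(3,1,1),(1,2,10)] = 2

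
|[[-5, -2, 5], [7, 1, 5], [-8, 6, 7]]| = (1)*(-5)*det([[1, 5], [6, 7]]) + (-1)*(-2)*det([[7, 5], [-8, 7]]) + (1)*(5)*det([[7, 1], [-8, 6]])
= 115 + 178 + 250
= 543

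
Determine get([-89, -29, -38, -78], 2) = -38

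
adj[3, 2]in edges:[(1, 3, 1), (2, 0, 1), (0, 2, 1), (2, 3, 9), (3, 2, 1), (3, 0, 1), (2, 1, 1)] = 1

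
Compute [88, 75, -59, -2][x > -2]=keep x where x > -2: 88✓, 75✓, -59✗, -2✗
= [88, 75]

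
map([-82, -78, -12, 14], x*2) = [-164, -156, -24, 28]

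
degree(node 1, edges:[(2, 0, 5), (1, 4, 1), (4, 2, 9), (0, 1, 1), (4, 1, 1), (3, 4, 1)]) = 3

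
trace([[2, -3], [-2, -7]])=-5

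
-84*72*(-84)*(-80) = -40642560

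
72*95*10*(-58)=-3967200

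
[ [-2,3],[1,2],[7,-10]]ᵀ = [[-2, 1, 7], [3, 2, -10]]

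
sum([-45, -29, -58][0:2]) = slice → [-45, -29]
(-45) + (-29)
= -74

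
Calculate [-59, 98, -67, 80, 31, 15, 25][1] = 98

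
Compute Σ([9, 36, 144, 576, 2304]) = 9 + 36 + 144 + 576 + 2304
= 3069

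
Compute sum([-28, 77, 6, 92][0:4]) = 147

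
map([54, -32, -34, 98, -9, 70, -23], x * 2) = 54*2=108, -32*2=-64, -34*2=-68, 98*2=196, -9*2=-18, 70*2=140, -23*2=-46
= [108, -64, -68, 196, -18, 140, -46]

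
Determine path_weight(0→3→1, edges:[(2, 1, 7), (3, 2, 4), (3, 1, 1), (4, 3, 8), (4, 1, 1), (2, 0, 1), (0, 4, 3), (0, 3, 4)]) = w(0→3)=4 + w(3→1)=1
= 5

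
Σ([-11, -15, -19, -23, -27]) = (-11) + (-15) + (-19) + (-23) + (-27)
= -95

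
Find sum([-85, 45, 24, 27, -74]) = -63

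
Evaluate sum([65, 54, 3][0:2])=119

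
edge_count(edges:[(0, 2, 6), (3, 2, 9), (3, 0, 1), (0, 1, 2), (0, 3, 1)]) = 5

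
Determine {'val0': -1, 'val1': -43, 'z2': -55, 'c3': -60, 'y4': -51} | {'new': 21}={'val0': -1, 'val1': -43, 'z2': -55, 'c3': -60, 'y4': -51, 'new': 21}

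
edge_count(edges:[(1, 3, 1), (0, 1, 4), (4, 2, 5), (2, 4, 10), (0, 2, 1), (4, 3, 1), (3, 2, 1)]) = 7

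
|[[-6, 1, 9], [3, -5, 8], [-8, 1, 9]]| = (1)*(-6)*det([[-5, 8], [1, 9]]) + (-1)*(1)*det([[3, 8], [-8, 9]]) + (1)*(9)*det([[3, -5], [-8, 1]])
= 318 + -91 + -333
= -106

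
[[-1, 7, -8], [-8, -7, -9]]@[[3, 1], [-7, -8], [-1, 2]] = C[0][0] = (-1)*(3) + (7)*(-7) + (-8)*(-1) = -44
C[0][1] = (-1)*(1) + (7)*(-8) + (-8)*(2) = -73
C[1][0] = (-8)*(3) + (-7)*(-7) + (-9)*(-1) = 34
C[1][1] = (-8)*(1) + (-7)*(-8) + (-9)*(2) = 30
= [[-44, -73], [34, 30]]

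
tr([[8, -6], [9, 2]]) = diagonal: 8 + 2
= 10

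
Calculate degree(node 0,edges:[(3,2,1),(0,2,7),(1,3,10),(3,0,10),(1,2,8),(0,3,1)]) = 3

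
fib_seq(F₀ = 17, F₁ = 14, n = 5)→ [17, 14, 31, 45, 76]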